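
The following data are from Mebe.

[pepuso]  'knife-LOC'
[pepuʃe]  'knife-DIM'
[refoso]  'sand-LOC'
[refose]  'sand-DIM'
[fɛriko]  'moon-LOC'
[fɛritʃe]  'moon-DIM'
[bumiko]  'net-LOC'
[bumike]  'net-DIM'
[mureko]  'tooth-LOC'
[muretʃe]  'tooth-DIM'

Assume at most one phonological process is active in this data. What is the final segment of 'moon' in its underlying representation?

'moon' shows [k] ~ [tʃ] at the end of the stem ([fɛriko] vs [fɛritʃe]).
The stem 'net' ([bumiko], [bumike]) shows [k] unchanged in both environments, so [k] cannot be basic with [tʃ] derived before the DIM suffix.
The alternation reflects depalatalization: palato-alveolar /tʃ/ and /ʃ/ become [k] and [s] when no front vowel follows. /tʃ/ is underlying.

/tʃ/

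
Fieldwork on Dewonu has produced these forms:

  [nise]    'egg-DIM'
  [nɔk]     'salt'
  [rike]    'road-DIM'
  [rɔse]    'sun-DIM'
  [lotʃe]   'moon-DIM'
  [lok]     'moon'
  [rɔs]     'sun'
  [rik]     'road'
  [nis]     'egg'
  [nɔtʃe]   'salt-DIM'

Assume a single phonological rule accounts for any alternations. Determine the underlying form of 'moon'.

/lotʃ/

The root 'moon' surfaces as [lok] and [lotʃe], with a stem-final [k] ~ [tʃ] alternation.
But 'road' keeps [k] in both environments ([rik], [rike]), so there is no rule changing /k/ to [tʃ] before the DIM suffix.
Therefore /tʃ/ is basic and [k] is derived by depalatalization (palato-alveolar /tʃ/ becomes [k] when no front vowel follows).
The underlying form of 'moon' is therefore /lotʃ/.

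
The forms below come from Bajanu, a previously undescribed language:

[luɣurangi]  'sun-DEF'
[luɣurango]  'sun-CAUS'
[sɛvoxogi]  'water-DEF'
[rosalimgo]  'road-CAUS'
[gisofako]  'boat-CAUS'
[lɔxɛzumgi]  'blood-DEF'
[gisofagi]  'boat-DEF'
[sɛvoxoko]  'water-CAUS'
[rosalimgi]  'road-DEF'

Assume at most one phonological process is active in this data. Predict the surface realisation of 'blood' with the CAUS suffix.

The CAUS morpheme has two allomorphs, [-go] and [-ko].
The DEF suffix, which begins with [g], is invariant after every stem; so [g] is not altered by any rule here.
So the underlying form is /-ko/, and voiceless stops become voiced after a nasal.
After 'blood', which ends in a nasal, the suffix surfaces as [-go], giving [lɔxɛzumgo].

[lɔxɛzumgo]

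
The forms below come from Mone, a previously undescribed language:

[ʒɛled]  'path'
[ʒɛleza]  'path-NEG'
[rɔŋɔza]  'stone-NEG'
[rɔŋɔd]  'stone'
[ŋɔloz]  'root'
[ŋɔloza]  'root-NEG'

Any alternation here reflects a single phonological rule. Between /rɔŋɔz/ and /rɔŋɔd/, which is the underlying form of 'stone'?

/rɔŋɔd/

'stone' shows [z] ~ [d] at the end of the stem ([rɔŋɔza] vs [rɔŋɔd]).
The stem 'root' ([ŋɔloza], [ŋɔloz]) shows [z] unchanged in both environments, so [z] cannot be basic with [d] derived in isolation.
So /d/ is underlying, and a rule of intervocalic spirantization — voiced stops become fricatives between vowels — gives [z].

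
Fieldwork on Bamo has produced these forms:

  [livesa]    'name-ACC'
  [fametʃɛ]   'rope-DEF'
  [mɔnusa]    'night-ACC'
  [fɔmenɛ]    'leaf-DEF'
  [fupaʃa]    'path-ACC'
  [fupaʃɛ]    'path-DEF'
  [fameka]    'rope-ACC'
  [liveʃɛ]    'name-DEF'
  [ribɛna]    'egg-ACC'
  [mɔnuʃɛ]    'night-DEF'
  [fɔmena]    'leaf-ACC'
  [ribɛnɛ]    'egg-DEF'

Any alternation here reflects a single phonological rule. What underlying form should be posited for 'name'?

/lives/

In [livesa] and [liveʃɛ] the final segment of 'name' alternates: [s] ~ [ʃ].
The stem 'path' ([fupaʃa], [fupaʃɛ]) shows [ʃ] unchanged in both environments, so [ʃ] cannot be basic with [s] derived before the ACC suffix.
So /s/ is underlying, and a rule of palatalization before a front vowel — /k/ and /s/ become palato-alveolar [tʃ] and [ʃ] before a front vowel — gives [ʃ].
The underlying form of 'name' is therefore /lives/.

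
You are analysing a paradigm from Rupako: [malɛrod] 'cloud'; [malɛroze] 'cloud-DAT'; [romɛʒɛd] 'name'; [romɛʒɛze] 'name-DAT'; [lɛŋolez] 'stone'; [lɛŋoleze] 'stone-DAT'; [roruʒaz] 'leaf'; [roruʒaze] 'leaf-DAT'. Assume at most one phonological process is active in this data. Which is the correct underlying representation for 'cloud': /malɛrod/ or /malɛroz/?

In [malɛrod] and [malɛroze] the final segment of 'cloud' alternates: [d] ~ [z].
If /z/ were underlying and a rule turned it into [d] in isolation, 'stone' would also alternate; but it has [z] in both [lɛŋolez] and [lɛŋoleze].
The underlying segment must be /d/; voiced stops become fricatives between vowels, yielding [z] there.

/malɛrod/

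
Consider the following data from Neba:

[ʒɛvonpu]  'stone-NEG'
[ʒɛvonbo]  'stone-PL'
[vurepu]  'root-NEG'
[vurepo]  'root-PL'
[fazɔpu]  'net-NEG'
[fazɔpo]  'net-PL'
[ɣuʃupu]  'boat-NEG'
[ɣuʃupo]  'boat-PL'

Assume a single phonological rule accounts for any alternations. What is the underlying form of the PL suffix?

/-bo/

The PL suffix surfaces as [-bo] and [-po], depending on the final segment of the stem.
The NEG suffix, which begins with [p], is invariant after every stem; so [p] is not altered by any rule here.
The PL suffix is therefore /-bo/ underlyingly, with post-vocalic devoicing: voiced stops become voiceless after a vowel.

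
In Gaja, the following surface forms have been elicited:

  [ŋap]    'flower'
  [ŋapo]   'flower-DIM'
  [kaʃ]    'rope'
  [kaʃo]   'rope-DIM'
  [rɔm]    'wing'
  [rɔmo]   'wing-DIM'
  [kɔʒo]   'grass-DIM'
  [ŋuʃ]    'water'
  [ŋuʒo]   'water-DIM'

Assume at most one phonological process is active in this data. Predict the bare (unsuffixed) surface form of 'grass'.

The stem for 'water' ends in [ʃ] in [ŋuʃ] but [ʒ] in [ŋuʒo].
The stem 'rope' ([kaʃ], [kaʃo]) shows [ʃ] unchanged in both environments, so [ʃ] cannot be basic with [ʒ] derived before the DIM suffix.
The underlying segment must be /ʒ/; voiced obstruents become voiceless word-finally, yielding [ʃ] there.
From [kɔʒo] the stem 'grass' is /kɔʒ/; word-finally this yields [kɔʃ].

[kɔʃ]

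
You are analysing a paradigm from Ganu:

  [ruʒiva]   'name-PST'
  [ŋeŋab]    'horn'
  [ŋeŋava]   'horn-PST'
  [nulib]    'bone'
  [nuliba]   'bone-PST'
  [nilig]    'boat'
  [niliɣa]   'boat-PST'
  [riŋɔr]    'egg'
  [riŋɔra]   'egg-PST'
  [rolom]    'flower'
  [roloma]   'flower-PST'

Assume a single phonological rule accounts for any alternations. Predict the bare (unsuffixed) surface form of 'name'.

'horn' shows [b] ~ [v] at the end of the stem ([ŋeŋab] vs [ŋeŋava]).
But 'bone' keeps [b] in both environments ([nulib], [nuliba]), so there is no rule changing /b/ to [v] before the PST suffix.
So /v/ is underlying, and a rule of word-final hardening — voiced fricatives become stops word-finally — gives [b].
From [ruʒiva] the stem 'name' is /ruʒiv/; word-finally this yields [ruʒib].

[ruʒib]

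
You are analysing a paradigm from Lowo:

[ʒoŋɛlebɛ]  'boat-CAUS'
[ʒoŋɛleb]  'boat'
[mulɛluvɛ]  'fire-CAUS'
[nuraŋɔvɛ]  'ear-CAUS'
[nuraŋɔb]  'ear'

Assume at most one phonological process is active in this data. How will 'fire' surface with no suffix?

[mulɛlub]

'ear' shows [v] ~ [b] at the end of the stem ([nuraŋɔvɛ] vs [nuraŋɔb]).
The stem 'boat' ([ʒoŋɛlebɛ], [ʒoŋɛleb]) shows [b] unchanged in both environments, so [b] cannot be basic with [v] derived before the CAUS suffix.
The underlying segment must be /v/; voiced fricatives become stops word-finally, yielding [b] there.
From [mulɛluvɛ] the stem 'fire' is /mulɛluv/; word-finally this yields [mulɛlub].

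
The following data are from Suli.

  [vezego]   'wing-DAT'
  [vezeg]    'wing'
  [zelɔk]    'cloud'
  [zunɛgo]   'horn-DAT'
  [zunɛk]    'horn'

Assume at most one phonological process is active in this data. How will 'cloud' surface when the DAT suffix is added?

[zelɔgo]

'horn' shows [g] ~ [k] at the end of the stem ([zunɛgo] vs [zunɛk]).
If /g/ were underlying and a rule turned it into [k] in isolation, 'wing' would also alternate; but it has [g] in both [vezego] and [vezeg].
So /k/ is underlying, and a rule of intervocalic voicing — voiceless stops become voiced between vowels — gives [g].
From [zelɔk] the stem 'cloud' is /zelɔk/; between vowels this yields [zelɔgo].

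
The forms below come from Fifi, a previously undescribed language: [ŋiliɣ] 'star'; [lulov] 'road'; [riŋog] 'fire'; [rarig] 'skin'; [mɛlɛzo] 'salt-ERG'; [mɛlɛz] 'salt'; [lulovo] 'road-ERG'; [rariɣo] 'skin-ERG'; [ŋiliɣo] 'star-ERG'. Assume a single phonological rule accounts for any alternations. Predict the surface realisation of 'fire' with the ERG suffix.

[riŋoɣo]

In [rarig] and [rariɣo] the final segment of 'skin' alternates: [g] ~ [ɣ].
Compare 'star', with invariant [ɣ] in [ŋiliɣ] and [ŋiliɣo]: an analysis with underlying /ɣ/ and a rule producing [g] in isolation would wrongly predict alternation here too.
So /g/ is underlying, and a rule of intervocalic spirantization — voiced stops become fricatives between vowels — gives [ɣ].
The one attested form of 'fire', [riŋog], shows underlying /riŋog/. Applying the same rule between vowels gives [riŋoɣo].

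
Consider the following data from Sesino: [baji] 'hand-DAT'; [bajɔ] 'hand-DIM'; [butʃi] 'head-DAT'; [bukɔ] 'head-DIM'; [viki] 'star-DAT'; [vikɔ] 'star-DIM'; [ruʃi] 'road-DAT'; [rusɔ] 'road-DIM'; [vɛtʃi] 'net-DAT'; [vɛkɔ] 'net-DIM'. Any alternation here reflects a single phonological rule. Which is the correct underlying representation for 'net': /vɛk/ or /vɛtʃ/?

/vɛtʃ/

The stem for 'net' ends in [tʃ] in [vɛtʃi] but [k] in [vɛkɔ].
But 'star' keeps [k] in both environments ([viki], [vikɔ]), so there is no rule changing /k/ to [tʃ] before the DAT suffix.
The underlying segment must be /tʃ/; palato-alveolar /tʃ/ and /ʃ/ become [k] and [s] when no front vowel follows, yielding [k] there.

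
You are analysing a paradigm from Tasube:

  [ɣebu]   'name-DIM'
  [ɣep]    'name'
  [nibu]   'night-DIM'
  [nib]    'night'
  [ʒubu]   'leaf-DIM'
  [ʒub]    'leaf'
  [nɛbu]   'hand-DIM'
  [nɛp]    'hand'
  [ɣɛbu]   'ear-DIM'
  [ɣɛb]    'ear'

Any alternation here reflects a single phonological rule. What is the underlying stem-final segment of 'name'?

/p/

The stem for 'name' ends in [b] in [ɣebu] but [p] in [ɣep].
If /b/ were underlying and a rule turned it into [p] in isolation, 'ear' would also alternate; but it has [b] in both [ɣɛbu] and [ɣɛb].
The underlying segment must be /p/; voiceless stops become voiced between vowels, yielding [b] there.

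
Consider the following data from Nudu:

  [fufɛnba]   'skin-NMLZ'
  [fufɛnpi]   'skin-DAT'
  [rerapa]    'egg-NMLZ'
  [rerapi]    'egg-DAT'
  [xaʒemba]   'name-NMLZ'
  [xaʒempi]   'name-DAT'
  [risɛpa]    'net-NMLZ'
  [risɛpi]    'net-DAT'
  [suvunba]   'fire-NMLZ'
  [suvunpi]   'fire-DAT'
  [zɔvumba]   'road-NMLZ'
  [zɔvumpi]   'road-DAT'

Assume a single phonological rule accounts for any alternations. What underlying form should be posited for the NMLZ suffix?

The NMLZ morpheme has two allomorphs, [-ba] and [-pa].
The DAT suffix, which begins with [p], is invariant after every stem; so [p] is not altered by any rule here.
The NMLZ suffix is therefore /-ba/ underlyingly, with post-vocalic devoicing: voiced stops become voiceless after a vowel.

/-ba/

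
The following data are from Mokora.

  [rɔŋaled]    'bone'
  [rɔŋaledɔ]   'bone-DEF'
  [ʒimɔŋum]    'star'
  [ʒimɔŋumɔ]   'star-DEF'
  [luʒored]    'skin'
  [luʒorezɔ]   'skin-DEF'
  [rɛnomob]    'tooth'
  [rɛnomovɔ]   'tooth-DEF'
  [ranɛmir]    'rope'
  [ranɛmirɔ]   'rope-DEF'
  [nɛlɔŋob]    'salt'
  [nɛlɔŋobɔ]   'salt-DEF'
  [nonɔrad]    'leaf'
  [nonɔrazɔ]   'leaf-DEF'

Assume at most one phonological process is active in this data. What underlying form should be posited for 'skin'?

'skin' shows [d] ~ [z] at the end of the stem ([luʒored] vs [luʒorezɔ]).
Compare 'bone', with invariant [d] in [rɔŋaled] and [rɔŋaledɔ]: an analysis with underlying /d/ and a rule producing [z] before the DEF suffix would wrongly predict alternation here too.
The alternation reflects word-final hardening: voiced fricatives become stops word-finally. /z/ is underlying.

/luʒorez/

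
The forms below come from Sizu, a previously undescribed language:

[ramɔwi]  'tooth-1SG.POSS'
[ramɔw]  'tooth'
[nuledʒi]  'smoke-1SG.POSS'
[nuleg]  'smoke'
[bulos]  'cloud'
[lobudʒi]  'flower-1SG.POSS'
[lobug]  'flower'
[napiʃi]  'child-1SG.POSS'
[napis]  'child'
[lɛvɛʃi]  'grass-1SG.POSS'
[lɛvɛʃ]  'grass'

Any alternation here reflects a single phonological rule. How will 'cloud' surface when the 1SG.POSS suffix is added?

'child' shows [ʃ] ~ [s] at the end of the stem ([napiʃi] vs [napis]).
But 'grass' keeps [ʃ] in both environments ([lɛvɛʃi], [lɛvɛʃ]), so there is no rule changing /ʃ/ to [s] in isolation.
The alternation reflects palatalization before a front vowel: /g/ and /s/ become palato-alveolar [dʒ] and [ʃ] before a front vowel. /s/ is underlying.
From [bulos] the stem 'cloud' is /bulos/; before a front vowel this yields [buloʃi].

[buloʃi]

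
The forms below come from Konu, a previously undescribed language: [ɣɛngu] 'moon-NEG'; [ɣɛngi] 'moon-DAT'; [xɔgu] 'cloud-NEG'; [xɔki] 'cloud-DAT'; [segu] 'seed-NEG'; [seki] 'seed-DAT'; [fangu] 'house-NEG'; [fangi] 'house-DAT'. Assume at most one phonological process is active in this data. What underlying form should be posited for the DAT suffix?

The DAT suffix surfaces as [-gi] and [-ki], depending on the final segment of the stem.
By contrast the NEG suffix keeps its initial [g] throughout — that segment must be underlying.
So the underlying form is /-ki/, and voiceless stops become voiced after a nasal.

/-ki/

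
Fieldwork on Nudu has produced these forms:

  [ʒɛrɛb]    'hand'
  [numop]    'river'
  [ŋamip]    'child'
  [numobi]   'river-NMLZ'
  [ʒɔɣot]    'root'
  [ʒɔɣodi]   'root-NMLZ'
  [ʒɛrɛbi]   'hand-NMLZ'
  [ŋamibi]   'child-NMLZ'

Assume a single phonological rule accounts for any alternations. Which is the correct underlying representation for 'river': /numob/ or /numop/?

The root 'river' surfaces as [numobi] and [numop], with a stem-final [b] ~ [p] alternation.
But 'hand' keeps [b] in both environments ([ʒɛrɛbi], [ʒɛrɛb]), so there is no rule changing /b/ to [p] in isolation.
The alternation reflects intervocalic voicing: voiceless stops become voiced between vowels. /p/ is underlying.

/numop/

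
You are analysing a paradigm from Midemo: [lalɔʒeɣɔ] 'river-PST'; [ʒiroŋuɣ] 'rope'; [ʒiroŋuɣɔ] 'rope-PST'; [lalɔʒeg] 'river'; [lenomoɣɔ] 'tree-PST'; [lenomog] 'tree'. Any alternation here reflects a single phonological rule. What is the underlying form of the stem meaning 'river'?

/lalɔʒeg/

The root 'river' surfaces as [lalɔʒeɣɔ] and [lalɔʒeg], with a stem-final [ɣ] ~ [g] alternation.
The stem 'rope' ([ʒiroŋuɣɔ], [ʒiroŋuɣ]) shows [ɣ] unchanged in both environments, so [ɣ] cannot be basic with [g] derived in isolation.
The alternation reflects intervocalic spirantization: voiced stops become fricatives between vowels. /g/ is underlying.
The underlying form of 'river' is therefore /lalɔʒeg/.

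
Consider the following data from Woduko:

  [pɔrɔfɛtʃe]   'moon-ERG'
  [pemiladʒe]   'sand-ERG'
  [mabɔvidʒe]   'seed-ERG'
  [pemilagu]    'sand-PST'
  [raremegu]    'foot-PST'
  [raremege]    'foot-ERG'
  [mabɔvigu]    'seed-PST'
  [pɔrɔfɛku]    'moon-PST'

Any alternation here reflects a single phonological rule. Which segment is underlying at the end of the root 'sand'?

'sand' shows [dʒ] ~ [g] at the end of the stem ([pemiladʒe] vs [pemilagu]).
But 'foot' keeps [g] in both environments ([raremege], [raremegu]), so there is no rule changing /g/ to [dʒ] before the ERG suffix.
Therefore /dʒ/ is basic and [g] is derived by depalatalization (palato-alveolar /tʃ/ and /dʒ/ become [k] and [g] when no front vowel follows).

/dʒ/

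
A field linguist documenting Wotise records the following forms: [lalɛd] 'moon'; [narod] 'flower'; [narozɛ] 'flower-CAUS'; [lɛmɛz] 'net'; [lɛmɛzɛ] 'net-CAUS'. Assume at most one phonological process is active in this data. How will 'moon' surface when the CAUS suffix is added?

[lalɛzɛ]

'flower' shows [d] ~ [z] at the end of the stem ([narod] vs [narozɛ]).
Compare 'net', with invariant [z] in [lɛmɛz] and [lɛmɛzɛ]: an analysis with underlying /z/ and a rule producing [d] in isolation would wrongly predict alternation here too.
So /d/ is underlying, and a rule of intervocalic spirantization — voiced stops become fricatives between vowels — gives [z].
From [lalɛd] the stem 'moon' is /lalɛd/; between vowels this yields [lalɛzɛ].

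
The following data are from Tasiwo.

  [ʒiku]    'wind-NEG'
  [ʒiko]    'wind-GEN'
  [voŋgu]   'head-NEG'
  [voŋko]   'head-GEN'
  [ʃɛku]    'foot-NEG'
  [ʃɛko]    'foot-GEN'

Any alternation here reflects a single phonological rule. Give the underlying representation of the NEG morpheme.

/-gu/

The NEG suffix surfaces as [-gu] and [-ku], depending on the final segment of the stem.
The GEN suffix, which begins with [k], is invariant after every stem; so [k] is not altered by any rule here.
So the underlying form is /-gu/, and voiced stops become voiceless after a vowel.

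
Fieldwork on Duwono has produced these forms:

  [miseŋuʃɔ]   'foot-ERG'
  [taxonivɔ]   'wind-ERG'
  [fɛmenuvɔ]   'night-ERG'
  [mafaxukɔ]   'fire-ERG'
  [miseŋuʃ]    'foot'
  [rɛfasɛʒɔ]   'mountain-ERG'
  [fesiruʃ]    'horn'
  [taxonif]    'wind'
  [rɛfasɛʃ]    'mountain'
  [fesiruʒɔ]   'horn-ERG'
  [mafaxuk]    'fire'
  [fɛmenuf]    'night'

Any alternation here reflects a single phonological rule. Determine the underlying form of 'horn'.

/fesiruʒ/

In [fesiruʃ] and [fesiruʒɔ] the final segment of 'horn' alternates: [ʃ] ~ [ʒ].
If /ʃ/ were underlying and a rule turned it into [ʒ] before the ERG suffix, 'foot' would also alternate; but it has [ʃ] in both [miseŋuʃ] and [miseŋuʃɔ].
Therefore /ʒ/ is basic and [ʃ] is derived by word-final obstruent devoicing (voiced obstruents become voiceless word-finally).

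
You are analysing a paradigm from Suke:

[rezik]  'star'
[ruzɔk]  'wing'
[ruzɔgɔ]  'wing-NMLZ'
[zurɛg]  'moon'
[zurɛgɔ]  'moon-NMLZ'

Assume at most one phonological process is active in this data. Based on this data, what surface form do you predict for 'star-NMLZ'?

[rezigɔ]

The stem for 'wing' ends in [k] in [ruzɔk] but [g] in [ruzɔgɔ].
If /g/ were underlying and a rule turned it into [k] in isolation, 'moon' would also alternate; but it has [g] in both [zurɛg] and [zurɛgɔ].
The alternation reflects intervocalic voicing: voiceless stops become voiced between vowels. /k/ is underlying.
The one attested form of 'star', [rezik], shows underlying /rezik/. Applying the same rule between vowels gives [rezigɔ].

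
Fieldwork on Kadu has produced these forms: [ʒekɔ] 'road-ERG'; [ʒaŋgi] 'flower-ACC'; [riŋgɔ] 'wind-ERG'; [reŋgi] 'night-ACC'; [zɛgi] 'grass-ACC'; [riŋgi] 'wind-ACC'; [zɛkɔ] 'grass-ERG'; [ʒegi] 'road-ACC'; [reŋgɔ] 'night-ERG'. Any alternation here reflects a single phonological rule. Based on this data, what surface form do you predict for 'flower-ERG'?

[ʒaŋgɔ]

The ERG morpheme has two allomorphs, [-gɔ] and [-kɔ].
The ACC suffix, which begins with [g], is invariant after every stem; so [g] is not altered by any rule here.
So the underlying form is /-kɔ/, and voiceless stops become voiced after a nasal.
After 'flower', which ends in a nasal, the suffix surfaces as [-gɔ], giving [ʒaŋgɔ].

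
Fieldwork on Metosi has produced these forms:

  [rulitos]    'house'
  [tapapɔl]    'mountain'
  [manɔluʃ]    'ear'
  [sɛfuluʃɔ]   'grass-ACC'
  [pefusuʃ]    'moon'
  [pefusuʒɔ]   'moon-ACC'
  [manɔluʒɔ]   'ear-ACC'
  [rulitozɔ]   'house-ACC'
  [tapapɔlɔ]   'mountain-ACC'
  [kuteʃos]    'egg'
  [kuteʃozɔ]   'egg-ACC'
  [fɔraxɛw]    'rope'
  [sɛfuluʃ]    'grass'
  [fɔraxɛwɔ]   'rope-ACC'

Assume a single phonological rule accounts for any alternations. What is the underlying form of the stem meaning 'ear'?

/manɔluʒ/

'ear' shows [ʃ] ~ [ʒ] at the end of the stem ([manɔluʃ] vs [manɔluʒɔ]).
If /ʃ/ were underlying and a rule turned it into [ʒ] before the ACC suffix, 'grass' would also alternate; but it has [ʃ] in both [sɛfuluʃ] and [sɛfuluʃɔ].
So /ʒ/ is underlying, and a rule of word-final obstruent devoicing — voiced obstruents become voiceless word-finally — gives [ʃ].
So 'ear' = /manɔluʒ/.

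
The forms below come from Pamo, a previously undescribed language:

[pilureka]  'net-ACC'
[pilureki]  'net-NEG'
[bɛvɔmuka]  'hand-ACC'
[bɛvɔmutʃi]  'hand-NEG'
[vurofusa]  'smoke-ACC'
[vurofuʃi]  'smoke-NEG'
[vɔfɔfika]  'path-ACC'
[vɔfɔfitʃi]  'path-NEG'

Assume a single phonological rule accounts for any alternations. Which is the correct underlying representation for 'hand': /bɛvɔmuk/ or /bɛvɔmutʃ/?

/bɛvɔmutʃ/

In [bɛvɔmuka] and [bɛvɔmutʃi] the final segment of 'hand' alternates: [k] ~ [tʃ].
If /k/ were underlying and a rule turned it into [tʃ] before the NEG suffix, 'net' would also alternate; but it has [k] in both [pilureka] and [pilureki].
Therefore /tʃ/ is basic and [k] is derived by depalatalization (palato-alveolar /tʃ/ and /ʃ/ become [k] and [s] when no front vowel follows).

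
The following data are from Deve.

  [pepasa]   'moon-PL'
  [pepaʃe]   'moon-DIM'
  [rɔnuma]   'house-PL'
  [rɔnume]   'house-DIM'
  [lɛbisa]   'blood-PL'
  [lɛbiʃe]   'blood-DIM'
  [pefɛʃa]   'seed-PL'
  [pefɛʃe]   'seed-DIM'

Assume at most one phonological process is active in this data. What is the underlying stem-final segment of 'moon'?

/s/

The root 'moon' surfaces as [pepasa] and [pepaʃe], with a stem-final [s] ~ [ʃ] alternation.
But 'seed' keeps [ʃ] in both environments ([pefɛʃa], [pefɛʃe]), so there is no rule changing /ʃ/ to [s] before the PL suffix.
The alternation reflects palatalization before a front vowel: /s/ becomes palato-alveolar [ʃ] before a front vowel. /s/ is underlying.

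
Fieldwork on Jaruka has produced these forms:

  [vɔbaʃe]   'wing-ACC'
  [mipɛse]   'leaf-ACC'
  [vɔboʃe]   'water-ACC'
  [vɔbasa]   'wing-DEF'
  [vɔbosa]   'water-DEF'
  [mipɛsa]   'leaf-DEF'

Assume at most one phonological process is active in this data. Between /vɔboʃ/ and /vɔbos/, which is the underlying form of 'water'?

The stem for 'water' ends in [s] in [vɔbosa] but [ʃ] in [vɔboʃe].
Compare 'leaf', with invariant [s] in [mipɛsa] and [mipɛse]: an analysis with underlying /s/ and a rule producing [ʃ] before the ACC suffix would wrongly predict alternation here too.
So /ʃ/ is underlying, and a rule of depalatalization — palato-alveolar /ʃ/ becomes [s] when no front vowel follows — gives [s].

/vɔboʃ/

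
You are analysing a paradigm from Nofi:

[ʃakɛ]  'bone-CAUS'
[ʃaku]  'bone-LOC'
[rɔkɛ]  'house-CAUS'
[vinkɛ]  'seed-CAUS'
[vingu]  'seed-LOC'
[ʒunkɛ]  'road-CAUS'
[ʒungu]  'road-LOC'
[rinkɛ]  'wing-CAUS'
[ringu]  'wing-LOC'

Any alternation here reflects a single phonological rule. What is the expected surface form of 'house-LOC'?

[rɔku]

The LOC morpheme has two allomorphs, [-gu] and [-ku].
By contrast the CAUS suffix keeps its initial [k] throughout — that segment must be underlying.
The LOC suffix is therefore /-gu/ underlyingly, with post-vocalic devoicing: voiced stops become voiceless after a vowel.
After 'house', which ends in a vowel, the suffix surfaces as [-ku], giving [rɔku].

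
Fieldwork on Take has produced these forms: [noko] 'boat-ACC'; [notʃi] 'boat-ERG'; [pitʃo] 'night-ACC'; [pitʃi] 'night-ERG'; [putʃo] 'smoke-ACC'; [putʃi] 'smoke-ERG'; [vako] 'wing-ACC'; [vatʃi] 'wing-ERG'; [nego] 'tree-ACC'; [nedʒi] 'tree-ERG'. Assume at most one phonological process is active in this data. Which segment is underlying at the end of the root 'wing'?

/k/

The root 'wing' surfaces as [vako] and [vatʃi], with a stem-final [k] ~ [tʃ] alternation.
Compare 'smoke', with invariant [tʃ] in [putʃo] and [putʃi]: an analysis with underlying /tʃ/ and a rule producing [k] before the ACC suffix would wrongly predict alternation here too.
So /k/ is underlying, and a rule of palatalization before a front vowel — /k/ and /g/ become palato-alveolar [tʃ] and [dʒ] before a front vowel — gives [tʃ].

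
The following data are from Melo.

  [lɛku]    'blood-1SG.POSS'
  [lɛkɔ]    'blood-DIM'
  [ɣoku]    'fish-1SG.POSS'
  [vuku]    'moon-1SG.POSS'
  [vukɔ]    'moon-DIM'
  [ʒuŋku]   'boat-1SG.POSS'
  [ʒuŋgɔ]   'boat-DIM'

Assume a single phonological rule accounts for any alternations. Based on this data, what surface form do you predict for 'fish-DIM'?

The DIM suffix surfaces as [-gɔ] and [-kɔ], depending on the final segment of the stem.
The 1SG.POSS suffix, which begins with [k], is invariant after every stem; so [k] is not altered by any rule here.
So the underlying form is /-gɔ/, and voiced stops become voiceless after a vowel.
After 'fish', which ends in a vowel, the suffix surfaces as [-kɔ], giving [ɣokɔ].

[ɣokɔ]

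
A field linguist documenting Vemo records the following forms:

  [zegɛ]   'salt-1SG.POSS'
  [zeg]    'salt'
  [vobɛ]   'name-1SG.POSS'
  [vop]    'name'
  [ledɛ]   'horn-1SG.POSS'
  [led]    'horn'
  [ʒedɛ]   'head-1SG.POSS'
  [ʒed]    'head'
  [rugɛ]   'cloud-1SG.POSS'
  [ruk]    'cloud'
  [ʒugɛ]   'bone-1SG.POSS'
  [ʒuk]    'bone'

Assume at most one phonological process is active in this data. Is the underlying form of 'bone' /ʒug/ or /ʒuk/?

/ʒuk/

In [ʒugɛ] and [ʒuk] the final segment of 'bone' alternates: [g] ~ [k].
If /g/ were underlying and a rule turned it into [k] in isolation, 'salt' would also alternate; but it has [g] in both [zegɛ] and [zeg].
The alternation reflects intervocalic voicing: voiceless stops become voiced between vowels. /k/ is underlying.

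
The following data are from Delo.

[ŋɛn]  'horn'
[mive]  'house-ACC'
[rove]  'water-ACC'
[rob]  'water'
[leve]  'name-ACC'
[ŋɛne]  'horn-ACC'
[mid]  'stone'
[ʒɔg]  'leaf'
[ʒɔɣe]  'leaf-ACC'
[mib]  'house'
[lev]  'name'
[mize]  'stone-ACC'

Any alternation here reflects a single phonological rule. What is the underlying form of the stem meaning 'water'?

/rob/

The stem for 'water' ends in [v] in [rove] but [b] in [rob].
But 'name' keeps [v] in both environments ([leve], [lev]), so there is no rule changing /v/ to [b] in isolation.
Therefore /b/ is basic and [v] is derived by intervocalic spirantization (voiced stops become fricatives between vowels).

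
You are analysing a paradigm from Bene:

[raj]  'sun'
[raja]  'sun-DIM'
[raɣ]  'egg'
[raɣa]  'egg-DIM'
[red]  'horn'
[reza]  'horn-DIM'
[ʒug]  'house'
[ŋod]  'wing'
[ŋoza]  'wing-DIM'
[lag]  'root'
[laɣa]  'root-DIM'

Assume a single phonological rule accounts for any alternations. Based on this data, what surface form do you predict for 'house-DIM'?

[ʒuɣa]

In [lag] and [laɣa] the final segment of 'root' alternates: [g] ~ [ɣ].
But 'egg' keeps [ɣ] in both environments ([raɣ], [raɣa]), so there is no rule changing /ɣ/ to [g] in isolation.
The alternation reflects intervocalic spirantization: voiced stops become fricatives between vowels. /g/ is underlying.
From [ʒug] the stem 'house' is /ʒug/; between vowels this yields [ʒuɣa].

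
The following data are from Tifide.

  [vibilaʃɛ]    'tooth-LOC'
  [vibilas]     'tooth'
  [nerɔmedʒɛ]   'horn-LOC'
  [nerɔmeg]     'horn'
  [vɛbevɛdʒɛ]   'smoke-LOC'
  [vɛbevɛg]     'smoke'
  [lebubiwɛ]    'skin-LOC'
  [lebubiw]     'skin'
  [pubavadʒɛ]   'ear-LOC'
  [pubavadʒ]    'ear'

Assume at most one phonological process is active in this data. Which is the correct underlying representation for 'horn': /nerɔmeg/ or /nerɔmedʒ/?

The root 'horn' surfaces as [nerɔmedʒɛ] and [nerɔmeg], with a stem-final [dʒ] ~ [g] alternation.
The stem 'ear' ([pubavadʒɛ], [pubavadʒ]) shows [dʒ] unchanged in both environments, so [dʒ] cannot be basic with [g] derived in isolation.
Therefore /g/ is basic and [dʒ] is derived by palatalization before a front vowel (/g/ and /s/ become palato-alveolar [dʒ] and [ʃ] before a front vowel).

/nerɔmeg/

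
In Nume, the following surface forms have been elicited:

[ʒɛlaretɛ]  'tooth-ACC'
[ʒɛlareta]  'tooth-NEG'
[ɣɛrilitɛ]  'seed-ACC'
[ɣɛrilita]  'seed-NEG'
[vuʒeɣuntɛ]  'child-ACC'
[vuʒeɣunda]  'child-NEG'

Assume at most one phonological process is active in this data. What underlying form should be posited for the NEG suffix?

The NEG suffix surfaces as [-da] and [-ta], depending on the final segment of the stem.
By contrast the ACC suffix keeps its initial [t] throughout — that segment must be underlying.
So the underlying form is /-da/, and voiced stops become voiceless after a vowel.

/-da/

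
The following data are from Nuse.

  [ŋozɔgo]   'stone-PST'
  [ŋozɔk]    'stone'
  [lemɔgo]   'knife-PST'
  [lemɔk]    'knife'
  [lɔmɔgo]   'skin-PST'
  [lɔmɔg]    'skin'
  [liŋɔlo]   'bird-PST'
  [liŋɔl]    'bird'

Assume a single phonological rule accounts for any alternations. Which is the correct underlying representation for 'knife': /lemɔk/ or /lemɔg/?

'knife' shows [g] ~ [k] at the end of the stem ([lemɔgo] vs [lemɔk]).
Compare 'skin', with invariant [g] in [lɔmɔgo] and [lɔmɔg]: an analysis with underlying /g/ and a rule producing [k] in isolation would wrongly predict alternation here too.
The alternation reflects intervocalic voicing: voiceless stops become voiced between vowels. /k/ is underlying.

/lemɔk/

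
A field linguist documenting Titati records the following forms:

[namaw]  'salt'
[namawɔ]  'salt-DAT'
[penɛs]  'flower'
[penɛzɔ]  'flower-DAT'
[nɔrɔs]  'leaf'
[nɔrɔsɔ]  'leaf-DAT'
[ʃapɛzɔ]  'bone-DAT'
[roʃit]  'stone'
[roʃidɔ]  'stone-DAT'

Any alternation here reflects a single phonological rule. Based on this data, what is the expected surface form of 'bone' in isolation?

In [penɛs] and [penɛzɔ] the final segment of 'flower' alternates: [s] ~ [z].
Compare 'leaf', with invariant [s] in [nɔrɔs] and [nɔrɔsɔ]: an analysis with underlying /s/ and a rule producing [z] before the DAT suffix would wrongly predict alternation here too.
So /z/ is underlying, and a rule of word-final obstruent devoicing — voiced obstruents become voiceless word-finally — gives [s].
From [ʃapɛzɔ] the stem 'bone' is /ʃapɛz/; word-finally this yields [ʃapɛs].

[ʃapɛs]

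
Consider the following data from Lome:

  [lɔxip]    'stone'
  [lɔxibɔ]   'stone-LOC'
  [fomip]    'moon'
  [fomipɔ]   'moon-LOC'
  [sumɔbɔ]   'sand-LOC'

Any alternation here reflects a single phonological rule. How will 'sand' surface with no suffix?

The root 'stone' surfaces as [lɔxip] and [lɔxibɔ], with a stem-final [p] ~ [b] alternation.
The stem 'moon' ([fomip], [fomipɔ]) shows [p] unchanged in both environments, so [p] cannot be basic with [b] derived before the LOC suffix.
Therefore /b/ is basic and [p] is derived by word-final obstruent devoicing (voiced obstruents become voiceless word-finally).
The one attested form of 'sand', [sumɔbɔ], shows underlying /sumɔb/. Applying the same rule word-finally gives [sumɔp].

[sumɔp]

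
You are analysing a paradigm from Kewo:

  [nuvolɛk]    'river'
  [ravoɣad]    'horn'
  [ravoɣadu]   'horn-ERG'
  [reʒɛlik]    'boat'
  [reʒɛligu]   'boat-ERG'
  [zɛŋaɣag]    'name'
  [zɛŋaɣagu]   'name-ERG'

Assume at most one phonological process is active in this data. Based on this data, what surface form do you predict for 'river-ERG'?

'boat' shows [k] ~ [g] at the end of the stem ([reʒɛlik] vs [reʒɛligu]).
Compare 'name', with invariant [g] in [zɛŋaɣag] and [zɛŋaɣagu]: an analysis with underlying /g/ and a rule producing [k] in isolation would wrongly predict alternation here too.
The alternation reflects intervocalic voicing: voiceless stops become voiced between vowels. /k/ is underlying.
From [nuvolɛk] the stem 'river' is /nuvolɛk/; between vowels this yields [nuvolɛgu].

[nuvolɛgu]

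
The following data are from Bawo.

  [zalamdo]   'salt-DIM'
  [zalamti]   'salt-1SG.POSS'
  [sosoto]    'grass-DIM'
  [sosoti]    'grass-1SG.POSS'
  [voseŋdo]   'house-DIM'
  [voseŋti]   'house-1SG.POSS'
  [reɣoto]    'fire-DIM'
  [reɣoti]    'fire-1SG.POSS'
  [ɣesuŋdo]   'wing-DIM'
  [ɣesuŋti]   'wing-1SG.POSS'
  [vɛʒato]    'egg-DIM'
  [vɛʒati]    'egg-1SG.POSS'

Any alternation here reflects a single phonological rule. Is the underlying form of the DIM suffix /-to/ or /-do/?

/-do/

The DIM suffix surfaces as [-do] and [-to], depending on the final segment of the stem.
The 1SG.POSS suffix, which begins with [t], is invariant after every stem; so [t] is not altered by any rule here.
So the underlying form is /-do/, and voiced stops become voiceless after a vowel.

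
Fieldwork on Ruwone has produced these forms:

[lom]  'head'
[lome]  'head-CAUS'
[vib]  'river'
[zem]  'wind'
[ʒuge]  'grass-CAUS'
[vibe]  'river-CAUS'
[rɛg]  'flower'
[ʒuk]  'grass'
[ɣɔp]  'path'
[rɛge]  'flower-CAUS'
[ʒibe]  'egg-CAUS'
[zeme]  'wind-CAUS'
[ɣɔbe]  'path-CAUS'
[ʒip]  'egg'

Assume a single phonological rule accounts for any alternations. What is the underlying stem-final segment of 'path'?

The root 'path' surfaces as [ɣɔbe] and [ɣɔp], with a stem-final [b] ~ [p] alternation.
Compare 'river', with invariant [b] in [vibe] and [vib]: an analysis with underlying /b/ and a rule producing [p] in isolation would wrongly predict alternation here too.
Therefore /p/ is basic and [b] is derived by intervocalic voicing (voiceless stops become voiced between vowels).

/p/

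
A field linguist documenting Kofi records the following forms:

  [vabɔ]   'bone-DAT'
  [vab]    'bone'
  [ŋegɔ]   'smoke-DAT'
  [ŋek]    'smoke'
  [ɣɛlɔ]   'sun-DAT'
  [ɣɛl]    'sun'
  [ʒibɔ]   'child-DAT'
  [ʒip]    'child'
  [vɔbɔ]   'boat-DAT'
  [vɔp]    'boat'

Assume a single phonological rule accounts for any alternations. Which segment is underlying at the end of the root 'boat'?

/p/

In [vɔbɔ] and [vɔp] the final segment of 'boat' alternates: [b] ~ [p].
The stem 'bone' ([vabɔ], [vab]) shows [b] unchanged in both environments, so [b] cannot be basic with [p] derived in isolation.
The alternation reflects intervocalic voicing: voiceless stops become voiced between vowels. /p/ is underlying.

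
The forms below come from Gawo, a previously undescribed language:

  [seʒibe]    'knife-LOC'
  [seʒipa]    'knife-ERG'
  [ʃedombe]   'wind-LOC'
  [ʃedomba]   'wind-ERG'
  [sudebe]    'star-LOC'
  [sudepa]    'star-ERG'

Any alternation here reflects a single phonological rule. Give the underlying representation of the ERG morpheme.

The ERG suffix surfaces as [-ba] and [-pa], depending on the final segment of the stem.
The LOC suffix, which begins with [b], is invariant after every stem; so [b] is not altered by any rule here.
The ERG suffix is therefore /-pa/ underlyingly, with post-nasal voicing: voiceless stops become voiced after a nasal.

/-pa/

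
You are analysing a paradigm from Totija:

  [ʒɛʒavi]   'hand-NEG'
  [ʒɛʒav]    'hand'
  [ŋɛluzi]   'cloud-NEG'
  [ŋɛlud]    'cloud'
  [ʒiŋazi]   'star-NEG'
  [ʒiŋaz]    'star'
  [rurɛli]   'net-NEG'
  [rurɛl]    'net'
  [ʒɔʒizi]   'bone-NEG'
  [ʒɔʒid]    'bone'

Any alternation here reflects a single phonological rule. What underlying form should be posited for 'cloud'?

/ŋɛlud/

The root 'cloud' surfaces as [ŋɛluzi] and [ŋɛlud], with a stem-final [z] ~ [d] alternation.
But 'star' keeps [z] in both environments ([ʒiŋazi], [ʒiŋaz]), so there is no rule changing /z/ to [d] in isolation.
The alternation reflects intervocalic spirantization: voiced stops become fricatives between vowels. /d/ is underlying.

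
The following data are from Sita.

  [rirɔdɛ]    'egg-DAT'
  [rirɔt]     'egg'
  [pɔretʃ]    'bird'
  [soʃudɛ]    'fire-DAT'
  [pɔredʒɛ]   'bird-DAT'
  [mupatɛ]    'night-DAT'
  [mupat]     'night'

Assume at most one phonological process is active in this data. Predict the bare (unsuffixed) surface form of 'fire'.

'egg' shows [d] ~ [t] at the end of the stem ([rirɔdɛ] vs [rirɔt]).
But 'night' keeps [t] in both environments ([mupatɛ], [mupat]), so there is no rule changing /t/ to [d] before the DAT suffix.
Therefore /d/ is basic and [t] is derived by word-final obstruent devoicing (voiced obstruents become voiceless word-finally).
The one attested form of 'fire', [soʃudɛ], shows underlying /soʃud/. Applying the same rule word-finally gives [soʃut].

[soʃut]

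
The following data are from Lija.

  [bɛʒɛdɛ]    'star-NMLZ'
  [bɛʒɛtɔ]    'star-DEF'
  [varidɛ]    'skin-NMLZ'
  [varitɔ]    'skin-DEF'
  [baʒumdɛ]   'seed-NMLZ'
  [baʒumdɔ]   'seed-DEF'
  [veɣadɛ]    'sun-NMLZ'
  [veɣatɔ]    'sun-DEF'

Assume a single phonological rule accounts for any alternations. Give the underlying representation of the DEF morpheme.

/-tɔ/

The DEF suffix surfaces as [-dɔ] and [-tɔ], depending on the final segment of the stem.
By contrast the NMLZ suffix keeps its initial [d] throughout — that segment must be underlying.
The DEF suffix is therefore /-tɔ/ underlyingly, with post-nasal voicing: voiceless stops become voiced after a nasal.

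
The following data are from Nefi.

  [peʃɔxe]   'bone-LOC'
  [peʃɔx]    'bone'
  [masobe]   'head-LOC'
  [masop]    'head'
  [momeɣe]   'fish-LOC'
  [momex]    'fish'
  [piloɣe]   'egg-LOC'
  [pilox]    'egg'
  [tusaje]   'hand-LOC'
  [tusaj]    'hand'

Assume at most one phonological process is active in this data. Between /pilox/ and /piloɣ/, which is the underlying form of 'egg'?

/piloɣ/

The root 'egg' surfaces as [piloɣe] and [pilox], with a stem-final [ɣ] ~ [x] alternation.
But 'bone' keeps [x] in both environments ([peʃɔxe], [peʃɔx]), so there is no rule changing /x/ to [ɣ] before the LOC suffix.
Therefore /ɣ/ is basic and [x] is derived by word-final obstruent devoicing (voiced obstruents become voiceless word-finally).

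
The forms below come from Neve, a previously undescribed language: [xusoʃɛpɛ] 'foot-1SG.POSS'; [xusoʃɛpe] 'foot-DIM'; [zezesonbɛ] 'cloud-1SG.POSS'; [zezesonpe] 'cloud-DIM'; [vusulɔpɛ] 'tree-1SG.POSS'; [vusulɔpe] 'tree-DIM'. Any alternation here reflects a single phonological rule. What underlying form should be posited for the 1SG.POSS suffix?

The 1SG.POSS suffix surfaces as [-bɛ] and [-pɛ], depending on the final segment of the stem.
By contrast the DIM suffix keeps its initial [p] throughout — that segment must be underlying.
The 1SG.POSS suffix is therefore /-bɛ/ underlyingly, with post-vocalic devoicing: voiced stops become voiceless after a vowel.

/-bɛ/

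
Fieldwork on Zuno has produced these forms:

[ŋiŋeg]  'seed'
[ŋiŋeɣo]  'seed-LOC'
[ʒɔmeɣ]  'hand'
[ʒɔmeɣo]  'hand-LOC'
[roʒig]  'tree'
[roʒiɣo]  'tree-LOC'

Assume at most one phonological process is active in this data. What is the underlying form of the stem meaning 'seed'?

The stem for 'seed' ends in [g] in [ŋiŋeg] but [ɣ] in [ŋiŋeɣo].
If /ɣ/ were underlying and a rule turned it into [g] in isolation, 'hand' would also alternate; but it has [ɣ] in both [ʒɔmeɣ] and [ʒɔmeɣo].
So /g/ is underlying, and a rule of intervocalic spirantization — voiced stops become fricatives between vowels — gives [ɣ].

/ŋiŋeg/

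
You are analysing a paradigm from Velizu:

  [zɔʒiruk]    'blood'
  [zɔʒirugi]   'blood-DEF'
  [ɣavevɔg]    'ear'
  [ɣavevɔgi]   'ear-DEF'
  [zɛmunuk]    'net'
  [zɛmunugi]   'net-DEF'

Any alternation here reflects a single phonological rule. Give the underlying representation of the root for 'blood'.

'blood' shows [k] ~ [g] at the end of the stem ([zɔʒiruk] vs [zɔʒirugi]).
The stem 'ear' ([ɣavevɔg], [ɣavevɔgi]) shows [g] unchanged in both environments, so [g] cannot be basic with [k] derived in isolation.
So /k/ is underlying, and a rule of intervocalic voicing — voiceless stops become voiced between vowels — gives [g].

/zɔʒiruk/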